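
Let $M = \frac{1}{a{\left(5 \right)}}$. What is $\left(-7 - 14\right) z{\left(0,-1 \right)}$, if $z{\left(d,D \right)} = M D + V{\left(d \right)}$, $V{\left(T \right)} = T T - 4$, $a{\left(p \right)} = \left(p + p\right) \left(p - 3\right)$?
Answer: $\frac{1701}{20} \approx 85.05$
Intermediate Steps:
$a{\left(p \right)} = 2 p \left(-3 + p\right)$
$V{\left(T \right)} = -4 + T^{2}$ ($V{\left(T \right)} = T^{2} - 4 = -4 + T^{2}$)
$M = \frac{1}{20}$ ($M = \frac{1}{2 \cdot 5 \left(-3 + 5\right)} = \frac{1}{2 \cdot 5 \cdot 2} = \frac{1}{20} \approx 0.05$)
$z{\left(d,D \right)} = -4 + d^{2} + \frac{D}{20}$ ($z{\left(d,D \right)} = \frac{D}{20} + \left(-4 + d^{2}\right) = -4 + d^{2} + \frac{D}{20}$)
$\left(-7 - 14\right) z{\left(0,-1 \right)} = \left(-7 - 14\right) \left(-4 + 0^{2} + \frac{1}{20} \left(-1\right)\right) = - 21 \left(-4 + 0 - \frac{1}{20}\right) = \left(-21\right) \left(- \frac{81}{20}\right) = \frac{1701}{20}$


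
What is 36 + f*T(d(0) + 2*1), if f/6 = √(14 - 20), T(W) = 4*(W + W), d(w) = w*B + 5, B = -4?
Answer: 36 + 336*I*√6 ≈ 36.0 + 823.03*I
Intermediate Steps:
d(w) = 5 - 4*w (d(w) = w*(-4) + 5 = -4*w + 5 = 5 - 4*w)
T(W) = 8*W (T(W) = 4*(2*W) = 8*W)
f = 6*I*√6 (f = 6*√(14 - 20) = 6*√(-6) = 6*(I*√6) = 6*I*√6 ≈ 14.697*I)
36 + f*T(d(0) + 2*1) = 36 + (6*I*√6)*(8*((5 - 4*0) + 2*1)) = 36 + (6*I*√6)*(8*((5 + 0) + 2)) = 36 + (6*I*√6)*(8*(5 + 2)) = 36 + (6*I*√6)*(8*7) = 36 + (6*I*√6)*56 = 36 + 336*I*√6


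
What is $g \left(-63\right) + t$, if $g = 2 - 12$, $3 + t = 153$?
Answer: $780$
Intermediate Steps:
$t = 150$ ($t = -3 + 153 = 150$)
$g = -10$ ($g = 2 - 12 = -10$)
$g \left(-63\right) + t = \left(-10\right) \left(-63\right) + 150 = 630 + 150 = 780$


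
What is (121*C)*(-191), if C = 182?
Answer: -4206202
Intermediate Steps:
(121*C)*(-191) = (121*182)*(-191) = 22022*(-191) = -4206202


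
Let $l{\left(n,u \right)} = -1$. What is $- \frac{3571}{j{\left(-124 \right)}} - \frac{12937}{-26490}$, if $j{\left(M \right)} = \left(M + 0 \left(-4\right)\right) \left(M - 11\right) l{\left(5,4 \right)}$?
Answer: $\frac{10372039}{14781420} \approx 0.70169$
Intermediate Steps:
$j{\left(M \right)} = - M \left(-11 + M\right)$ ($j{\left(M \right)} = \left(M + 0 \left(-4\right)\right) \left(M - 11\right) \left(-1\right) = \left(M + 0\right) \left(-11 + M\right) \left(-1\right) = M \left(-11 + M\right) \left(-1\right) = - M \left(-11 + M\right)$)
$- \frac{3571}{j{\left(-124 \right)}} - \frac{12937}{-26490} = - \frac{3571}{\left(-124\right) \left(11 - -124\right)} - \frac{12937}{-26490} = - \frac{3571}{\left(-124\right) \left(11 + 124\right)} - - \frac{12937}{26490} = - \frac{3571}{\left(-124\right) 135} + \frac{12937}{26490} = - \frac{3571}{-16740} + \frac{12937}{26490} = \left(-3571\right) \left(- \frac{1}{16740}\right) + \frac{12937}{26490} = \frac{3571}{16740} + \frac{12937}{26490} = \frac{10372039}{14781420}$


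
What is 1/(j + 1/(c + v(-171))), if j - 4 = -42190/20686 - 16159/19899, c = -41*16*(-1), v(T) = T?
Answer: 9074586195/10440015097 ≈ 0.86921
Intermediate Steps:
c = 656 (c = -656*(-1) = 656)
j = 21487226/18710487 (j = 4 + (-42190/20686 - 16159/19899) = 4 + (-42190*1/20686 - 16159*1/19899) = 4 + (-21095/10343 - 1469/1809) = 4 - 53354722/18710487 = 21487226/18710487 ≈ 1.1484)
1/(j + 1/(c + v(-171))) = 1/(21487226/18710487 + 1/(656 - 171)) = 1/(21487226/18710487 + 1/485) = 1/(10440015097/9074586195) = 9074586195/10440015097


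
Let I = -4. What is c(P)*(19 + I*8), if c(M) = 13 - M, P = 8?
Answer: -65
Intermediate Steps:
c(P)*(19 + I*8) = (13 - 1*8)*(19 - 4*8) = (13 - 8)*(19 - 32) = 5*(-13) = -65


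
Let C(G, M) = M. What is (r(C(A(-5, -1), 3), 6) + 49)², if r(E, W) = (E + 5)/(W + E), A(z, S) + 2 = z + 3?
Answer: 201601/81 ≈ 2488.9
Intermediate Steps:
A(z, S) = 1 + z (A(z, S) = -2 + (z + 3) = -2 + (3 + z) = 1 + z)
r(E, W) = (5 + E)/(E + W)
(r(C(A(-5, -1), 3), 6) + 49)² = ((5 + 3)/(3 + 6) + 49)² = (8/9 + 49)² = (449/9)² = 201601/81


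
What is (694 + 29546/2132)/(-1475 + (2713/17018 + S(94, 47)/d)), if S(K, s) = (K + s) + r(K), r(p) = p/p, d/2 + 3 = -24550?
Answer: -157647341350229/328462824023087 ≈ -0.47995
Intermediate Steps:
d = -49106 (d = -6 + 2*(-24550) = -6 - 49100 = -49106)
r(p) = 1
S(K, s) = 1 + K + s (S(K, s) = (K + s) + 1 = 1 + K + s)
(694 + 29546/2132)/(-1475 + (2713/17018 + S(94, 47)/d)) = (694 + 29546/2132)/(-1475 + (2713/17018 + (1 + 94 + 47)/(-49106))) = (694 + 29546*(1/2132))/(-1475 + (2713*(1/17018) + 142*(-1/49106))) = (694 + 14773/1066)/(-1475 + (2713/17018 - 71/24553)) = 754577/(1066*(-1475 + 65404011/417842954)) = 754577/(1066*(-616252953139/417842954)) = (754577/1066)*(-417842954/616252953139) = -157647341350229/328462824023087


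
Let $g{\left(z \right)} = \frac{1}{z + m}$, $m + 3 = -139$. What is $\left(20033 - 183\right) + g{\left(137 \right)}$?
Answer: $\frac{99249}{5} \approx 19850.0$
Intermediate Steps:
$m = -142$ ($m = -3 - 139 = -142$)
$g{\left(z \right)} = \frac{1}{-142 + z}$ ($g{\left(z \right)} = \frac{1}{z - 142} = \frac{1}{-142 + z}$)
$\left(20033 - 183\right) + g{\left(137 \right)} = \left(20033 - 183\right) + \frac{1}{-142 + 137} = \left(20033 + \left(-2599 + 2416\right)\right) + \frac{1}{-5} = \left(20033 - 183\right) - \frac{1}{5} = 19850 - \frac{1}{5} = \frac{99249}{5}$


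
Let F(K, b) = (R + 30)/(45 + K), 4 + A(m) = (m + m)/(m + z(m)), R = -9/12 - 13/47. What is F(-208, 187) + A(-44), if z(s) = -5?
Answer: -3576455/1501556 ≈ -2.3818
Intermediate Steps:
R = -193/188 (R = -9*1/12 - 13*1/47 = -3/4 - 13/47 = -193/188 ≈ -1.0266)
A(m) = -4 + 2*m/(-5 + m) (A(m) = -4 + (m + m)/(m - 5) = -4 + (2*m)/(-5 + m) = -4 + 2*m/(-5 + m))
F(K, b) = 5447/(188*(45 + K)) (F(K, b) = (-193/188 + 30)/(45 + K) = 5447/(188*(45 + K)))
F(-208, 187) + A(-44) = 5447/(188*(45 - 208)) + 2*(10 - 1*(-44))/(-5 - 44) = (5447/188)/(-163) + 2*(10 + 44)/(-49) = (5447/188)*(-1/163) + 2*(-1/49)*54 = -5447/30644 - 108/49 = -3576455/1501556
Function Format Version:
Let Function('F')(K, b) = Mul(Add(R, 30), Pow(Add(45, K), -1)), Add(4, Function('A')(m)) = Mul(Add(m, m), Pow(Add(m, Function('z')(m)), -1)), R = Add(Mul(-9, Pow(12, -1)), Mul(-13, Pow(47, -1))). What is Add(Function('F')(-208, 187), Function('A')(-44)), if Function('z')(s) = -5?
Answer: Rational(-3576455, 1501556) ≈ -2.3818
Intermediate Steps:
R = Rational(-193, 188) (R = Add(Mul(-9, Rational(1, 12)), Mul(-13, Rational(1, 47))) = Add(Rational(-3, 4), Rational(-13, 47)) = Rational(-193, 188) ≈ -1.0266)
Function('A')(m) = Add(-4, Mul(2, m, Pow(Add(-5, m), -1))) (Function('A')(m) = Add(-4, Mul(Add(m, m), Pow(Add(m, -5), -1))) = Add(-4, Mul(Mul(2, m), Pow(Add(-5, m), -1))) = Add(-4, Mul(2, m, Pow(Add(-5, m), -1))))
Function('F')(K, b) = Mul(Rational(5447, 188), Pow(Add(45, K), -1)) (Function('F')(K, b) = Mul(Add(Rational(-193, 188), 30), Pow(Add(45, K), -1)) = Mul(Rational(5447, 188), Pow(Add(45, K), -1)))
Add(Function('F')(-208, 187), Function('A')(-44)) = Add(Mul(Rational(5447, 188), Pow(Add(45, -208), -1)), Mul(2, Pow(Add(-5, -44), -1), Add(10, Mul(-1, -44)))) = Add(Mul(Rational(5447, 188), Pow(-163, -1)), Mul(2, Pow(-49, -1), Add(10, 44))) = Add(Mul(Rational(5447, 188), Rational(-1, 163)), Mul(2, Rational(-1, 49), 54)) = Add(Rational(-5447, 30644), Rational(-108, 49)) = Rational(-3576455, 1501556)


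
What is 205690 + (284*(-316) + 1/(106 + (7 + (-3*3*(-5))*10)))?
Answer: 65277599/563 ≈ 1.1595e+5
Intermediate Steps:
205690 + (284*(-316) + 1/(106 + (7 + (-3*3*(-5))*10))) = 205690 + (-89744 + 1/(106 + (7 - 9*(-5)*10))) = 205690 + (-89744 + 1/(106 + (7 + 45*10))) = 205690 + (-89744 + 1/(106 + (7 + 450))) = 205690 + (-89744 + 1/(106 + 457)) = 205690 + (-89744 + 1/563) = 205690 - 50525871/563 = 65277599/563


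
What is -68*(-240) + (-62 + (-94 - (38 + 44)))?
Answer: 16082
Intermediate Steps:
-68*(-240) + (-62 + (-94 - (38 + 44))) = 16320 + (-62 + (-94 - 1*82)) = 16320 + (-62 + (-94 - 82)) = 16320 + (-62 - 176) = 16320 - 238 = 16082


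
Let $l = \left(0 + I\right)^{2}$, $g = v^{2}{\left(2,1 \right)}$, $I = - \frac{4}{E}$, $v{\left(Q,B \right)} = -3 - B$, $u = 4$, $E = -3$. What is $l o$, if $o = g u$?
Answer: $\frac{1024}{9} \approx 113.78$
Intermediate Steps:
$I = \frac{4}{3}$ ($I = - \frac{4}{-3} = \left(-4\right) \left(- \frac{1}{3}\right) = \frac{4}{3} \approx 1.3333$)
$g = 16$ ($g = \left(-3 - 1\right)^{2} = \left(-4\right)^{2} = 16$)
$l = \frac{16}{9}$ ($l = \left(0 + \frac{4}{3}\right)^{2} = \left(\frac{4}{3}\right)^{2} = \frac{16}{9} \approx 1.7778$)
$o = 64$ ($o = 16 \cdot 4 = 64$)
$l o = \frac{16}{9} \cdot 64 = \frac{1024}{9}$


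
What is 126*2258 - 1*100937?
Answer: 183571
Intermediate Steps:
126*2258 - 1*100937 = 284508 - 100937 = 183571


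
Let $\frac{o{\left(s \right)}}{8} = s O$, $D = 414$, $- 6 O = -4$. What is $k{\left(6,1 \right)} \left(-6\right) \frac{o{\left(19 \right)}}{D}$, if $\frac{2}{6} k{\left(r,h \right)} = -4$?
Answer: $\frac{1216}{69} \approx 17.623$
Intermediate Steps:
$O = \frac{2}{3}$ ($O = \left(- \frac{1}{6}\right) \left(-4\right) = \frac{2}{3} \approx 0.66667$)
$k{\left(r,h \right)} = -12$ ($k{\left(r,h \right)} = 3 \left(-4\right) = -12$)
$o{\left(s \right)} = \frac{16 s}{3}$ ($o{\left(s \right)} = 8 s \frac{2}{3} = 8 \frac{2 s}{3} = \frac{16 s}{3}$)
$k{\left(6,1 \right)} \left(-6\right) \frac{o{\left(19 \right)}}{D} = \left(-12\right) \left(-6\right) \frac{\frac{16}{3} \cdot 19}{414} = 72 \cdot \frac{304}{3} \cdot \frac{1}{414} = 72 \cdot \frac{152}{621} = \frac{1216}{69}$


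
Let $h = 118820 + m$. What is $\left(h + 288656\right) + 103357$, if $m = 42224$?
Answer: $553057$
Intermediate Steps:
$h = 161044$ ($h = 118820 + 42224 = 161044$)
$\left(h + 288656\right) + 103357 = \left(161044 + 288656\right) + 103357 = 449700 + 103357 = 553057$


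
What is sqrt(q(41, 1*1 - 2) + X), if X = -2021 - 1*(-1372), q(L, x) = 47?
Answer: I*sqrt(602) ≈ 24.536*I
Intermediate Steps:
X = -649 (X = -2021 + 1372 = -649)
sqrt(q(41, 1*1 - 2) + X) = sqrt(47 - 649) = sqrt(-602) = I*sqrt(602)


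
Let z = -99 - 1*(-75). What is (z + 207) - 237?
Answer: -54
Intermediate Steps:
z = -24 (z = -99 + 75 = -24)
(z + 207) - 237 = (-24 + 207) - 237 = 183 - 237 = -54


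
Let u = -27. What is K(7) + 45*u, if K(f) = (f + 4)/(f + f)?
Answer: -16999/14 ≈ -1214.2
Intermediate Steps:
K(f) = (4 + f)/(2*f) (K(f) = (4 + f)/((2*f)) = (4 + f)*(1/(2*f)) = (4 + f)/(2*f))
K(7) + 45*u = (½)*(4 + 7)/7 + 45*(-27) = (½)*(⅐)*11 - 1215 = 11/14 - 1215 = -16999/14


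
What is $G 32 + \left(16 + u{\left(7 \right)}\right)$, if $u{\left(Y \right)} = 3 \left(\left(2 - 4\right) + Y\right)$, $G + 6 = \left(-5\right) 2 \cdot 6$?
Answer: $-2081$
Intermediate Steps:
$G = -66$ ($G = -6 + \left(-5\right) 2 \cdot 6 = -6 - 60 = -66$)
$u{\left(Y \right)} = -6 + 3 Y$ ($u{\left(Y \right)} = 3 \left(-2 + Y\right) = -6 + 3 Y$)
$G 32 + \left(16 + u{\left(7 \right)}\right) = \left(-66\right) 32 + \left(16 + \left(-6 + 3 \cdot 7\right)\right) = -2112 + \left(16 + \left(-6 + 21\right)\right) = -2112 + \left(16 + 15\right) = -2112 + 31 = -2081$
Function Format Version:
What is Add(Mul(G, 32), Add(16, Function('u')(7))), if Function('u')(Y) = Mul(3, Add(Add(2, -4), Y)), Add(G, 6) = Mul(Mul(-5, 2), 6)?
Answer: -2081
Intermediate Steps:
G = -66 (G = Add(-6, Mul(Mul(-5, 2), 6)) = Add(-6, Mul(-10, 6)) = Add(-6, -60) = -66)
Function('u')(Y) = Add(-6, Mul(3, Y)) (Function('u')(Y) = Mul(3, Add(-2, Y)) = Add(-6, Mul(3, Y)))
Add(Mul(G, 32), Add(16, Function('u')(7))) = Add(Mul(-66, 32), Add(16, Add(-6, Mul(3, 7)))) = Add(-2112, Add(16, Add(-6, 21))) = Add(-2112, Add(16, 15)) = Add(-2112, 31) = -2081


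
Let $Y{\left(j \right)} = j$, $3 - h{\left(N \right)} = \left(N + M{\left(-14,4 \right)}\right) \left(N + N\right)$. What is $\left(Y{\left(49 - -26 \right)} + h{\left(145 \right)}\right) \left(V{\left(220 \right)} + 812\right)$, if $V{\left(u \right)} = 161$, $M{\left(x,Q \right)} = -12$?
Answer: $-37452716$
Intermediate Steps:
$h{\left(N \right)} = 3 - 2 N \left(-12 + N\right)$ ($h{\left(N \right)} = 3 - \left(N - 12\right) \left(N + N\right) = 3 - \left(-12 + N\right) 2 N = 3 - 2 N \left(-12 + N\right)$)
$\left(Y{\left(49 - -26 \right)} + h{\left(145 \right)}\right) \left(V{\left(220 \right)} + 812\right) = \left(\left(49 - -26\right) + \left(3 - 2 \cdot 145^{2} + 24 \cdot 145\right)\right) \left(161 + 812\right) = \left(\left(49 + 26\right) + \left(3 - 42050 + 3480\right)\right) 973 = \left(75 + \left(3 - 42050 + 3480\right)\right) 973 = \left(75 - 38567\right) 973 = \left(-38492\right) 973 = -37452716$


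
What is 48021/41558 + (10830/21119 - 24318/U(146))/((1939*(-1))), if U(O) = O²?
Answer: 5241068054663484/4534417687045631 ≈ 1.1558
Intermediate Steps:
48021/41558 + (10830/21119 - 24318/U(146))/((1939*(-1))) = 48021/41558 + (10830/21119 - 24318/(146²))/((1939*(-1))) = 48021*(1/41558) + (10830*(1/21119) - 24318/21316)/(-1939) = 48021/41558 + (10830/21119 - 24318*1/21316)*(-1/1939) = 48021/41558 + (10830/21119 - 12159/10658)*(-1/1939) = 48021/41558 - 141359781/225086302*(-1/1939) = 48021/41558 + 141359781/436442339578 = 5241068054663484/4534417687045631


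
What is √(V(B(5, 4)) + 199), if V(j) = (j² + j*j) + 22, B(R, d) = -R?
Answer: √271 ≈ 16.462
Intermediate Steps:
V(j) = 22 + 2*j² (V(j) = (j² + j²) + 22 = 2*j² + 22 = 22 + 2*j²)
√(V(B(5, 4)) + 199) = √((22 + 2*(-1*5)²) + 199) = √((22 + 2*(-5)²) + 199) = √((22 + 2*25) + 199) = √((22 + 50) + 199) = √(72 + 199) = √271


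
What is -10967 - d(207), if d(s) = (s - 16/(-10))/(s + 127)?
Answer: -18315933/1670 ≈ -10968.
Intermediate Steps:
d(s) = (8/5 + s)/(127 + s) (d(s) = (s - 16*(-1/10))/(127 + s) = (s + 8/5)/(127 + s) = (8/5 + s)/(127 + s))
-10967 - d(207) = -10967 - (8/5 + 207)/(127 + 207) = -10967 - 1043/(334*5) = -10967 - 1*1043/1670 = -10967 - 1043/1670 = -18315933/1670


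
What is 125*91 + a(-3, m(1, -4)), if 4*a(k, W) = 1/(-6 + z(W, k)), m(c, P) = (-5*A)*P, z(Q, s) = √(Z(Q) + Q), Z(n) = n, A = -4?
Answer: 4458997/392 - I*√10/196 ≈ 11375.0 - 0.016134*I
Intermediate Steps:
z(Q, s) = √2*√Q (z(Q, s) = √(Q + Q) = √(2*Q) = √2*√Q)
m(c, P) = 20*P (m(c, P) = (-5*(-4))*P = 20*P)
a(k, W) = 1/(4*(-6 + √2*√W))
125*91 + a(-3, m(1, -4)) = 125*91 + 1/(4*(-6 + √2*√(20*(-4)))) = 11375 + 1/(4*(-6 + √2*√(-80))) = 11375 + 1/(4*(-6 + √2*(4*I*√5))) = 11375 + 1/(4*(-6 + 4*I*√10))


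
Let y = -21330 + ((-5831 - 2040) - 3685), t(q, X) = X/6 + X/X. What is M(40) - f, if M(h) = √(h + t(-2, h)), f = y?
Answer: 32886 + √429/3 ≈ 32893.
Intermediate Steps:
t(q, X) = 1 + X/6 (t(q, X) = X*(⅙) + 1 = X/6 + 1 = 1 + X/6)
y = -32886 (y = -21330 + (-7871 - 3685) = -21330 - 11556 = -32886)
f = -32886
M(h) = √(1 + 7*h/6) (M(h) = √(h + (1 + h/6)) = √(1 + 7*h/6))
M(40) - f = √(36 + 42*40)/6 - 1*(-32886) = √(36 + 1680)/6 + 32886 = √1716/6 + 32886 = (2*√429)/6 + 32886 = √429/3 + 32886 = 32886 + √429/3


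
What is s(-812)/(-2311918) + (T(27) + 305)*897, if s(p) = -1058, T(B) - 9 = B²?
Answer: 1081481718118/1155959 ≈ 9.3557e+5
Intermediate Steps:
T(B) = 9 + B²
s(-812)/(-2311918) + (T(27) + 305)*897 = -1058/(-2311918) + ((9 + 27²) + 305)*897 = -1058*(-1/2311918) + ((9 + 729) + 305)*897 = 529/1155959 + (738 + 305)*897 = 529/1155959 + 1043*897 = 529/1155959 + 935571 = 1081481718118/1155959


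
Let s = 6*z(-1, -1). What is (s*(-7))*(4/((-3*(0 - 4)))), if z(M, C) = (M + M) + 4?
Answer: -28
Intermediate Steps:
z(M, C) = 4 + 2*M (z(M, C) = 2*M + 4 = 4 + 2*M)
s = 12 (s = 6*(4 + 2*(-1)) = 6*(4 - 2) = 6*2 = 12)
(s*(-7))*(4/((-3*(0 - 4)))) = (12*(-7))*(4/((-3*(0 - 4)))) = -336/((-3*(-4))) = -336/12 = -84*1/3 = -28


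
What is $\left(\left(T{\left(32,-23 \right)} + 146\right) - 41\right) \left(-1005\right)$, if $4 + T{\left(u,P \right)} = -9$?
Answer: $-92460$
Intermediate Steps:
$T{\left(u,P \right)} = -13$ ($T{\left(u,P \right)} = -4 - 9 = -13$)
$\left(\left(T{\left(32,-23 \right)} + 146\right) - 41\right) \left(-1005\right) = \left(\left(-13 + 146\right) - 41\right) \left(-1005\right) = \left(133 - 41\right) \left(-1005\right) = 92 \left(-1005\right) = -92460$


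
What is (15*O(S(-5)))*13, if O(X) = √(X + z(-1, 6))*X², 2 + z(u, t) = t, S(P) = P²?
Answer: 121875*√29 ≈ 6.5632e+5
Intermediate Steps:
z(u, t) = -2 + t
O(X) = X²*√(4 + X) (O(X) = √(X + (-2 + 6))*X² = √(X + 4)*X² = √(4 + X)*X² = X²*√(4 + X))
(15*O(S(-5)))*13 = (15*(((-5)²)²*√(4 + (-5)²)))*13 = (15*(25²*√(4 + 25)))*13 = (15*(625*√29))*13 = (9375*√29)*13 = 121875*√29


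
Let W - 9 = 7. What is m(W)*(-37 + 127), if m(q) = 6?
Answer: 540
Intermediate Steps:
W = 16 (W = 9 + 7 = 16)
m(W)*(-37 + 127) = 6*(-37 + 127) = 6*90 = 540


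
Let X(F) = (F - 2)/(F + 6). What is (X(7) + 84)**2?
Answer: 1203409/169 ≈ 7120.8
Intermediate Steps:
X(F) = (-2 + F)/(6 + F)
(X(7) + 84)**2 = ((-2 + 7)/(6 + 7) + 84)**2 = (5/13 + 84)**2 = (1097/13)**2 = 1203409/169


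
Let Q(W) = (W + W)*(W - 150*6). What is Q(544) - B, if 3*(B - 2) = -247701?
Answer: -304763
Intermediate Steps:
B = -82565 (B = 2 + (⅓)*(-247701) = 2 - 82567 = -82565)
Q(W) = 2*W*(-900 + W) (Q(W) = (2*W)*(W - 900) = (2*W)*(-900 + W) = 2*W*(-900 + W))
Q(544) - B = 2*544*(-900 + 544) - 1*(-82565) = 2*544*(-356) + 82565 = -387328 + 82565 = -304763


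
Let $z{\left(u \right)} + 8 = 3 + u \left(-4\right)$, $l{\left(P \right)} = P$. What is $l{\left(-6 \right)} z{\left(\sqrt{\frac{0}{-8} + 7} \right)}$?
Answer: $30 + 24 \sqrt{7} \approx 93.498$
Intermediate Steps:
$z{\left(u \right)} = -5 - 4 u$ ($z{\left(u \right)} = -8 + \left(3 + u \left(-4\right)\right) = -8 - \left(-3 + 4 u\right) = -5 - 4 u$)
$l{\left(-6 \right)} z{\left(\sqrt{\frac{0}{-8} + 7} \right)} = - 6 \left(-5 - 4 \sqrt{\frac{0}{-8} + 7}\right) = - 6 \left(-5 - 4 \sqrt{0 \left(- \frac{1}{8}\right) + 7}\right) = - 6 \left(-5 - 4 \sqrt{0 + 7}\right) = - 6 \left(-5 - 4 \sqrt{7}\right) = 30 + 24 \sqrt{7}$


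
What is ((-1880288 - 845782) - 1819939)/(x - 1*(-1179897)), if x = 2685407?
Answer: -4546009/3865304 ≈ -1.1761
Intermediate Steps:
((-1880288 - 845782) - 1819939)/(x - 1*(-1179897)) = ((-1880288 - 845782) - 1819939)/(2685407 - 1*(-1179897)) = (-2726070 - 1819939)/(2685407 + 1179897) = -4546009/3865304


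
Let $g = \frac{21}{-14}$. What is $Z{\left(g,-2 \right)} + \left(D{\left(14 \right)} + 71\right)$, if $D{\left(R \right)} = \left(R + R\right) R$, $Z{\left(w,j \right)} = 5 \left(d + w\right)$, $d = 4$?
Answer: $\frac{951}{2} \approx 475.5$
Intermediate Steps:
$g = - \frac{3}{2}$ ($g = 21 \left(- \frac{1}{14}\right) = - \frac{3}{2} \approx -1.5$)
$Z{\left(w,j \right)} = 20 + 5 w$ ($Z{\left(w,j \right)} = 5 \left(4 + w\right) = 20 + 5 w$)
$D{\left(R \right)} = 2 R^{2}$ ($D{\left(R \right)} = 2 R R = 2 R^{2}$)
$Z{\left(g,-2 \right)} + \left(D{\left(14 \right)} + 71\right) = \left(20 + 5 \left(- \frac{3}{2}\right)\right) + \left(2 \cdot 14^{2} + 71\right) = \left(20 - \frac{15}{2}\right) + \left(2 \cdot 196 + 71\right) = \frac{25}{2} + \left(392 + 71\right) = \frac{25}{2} + 463 = \frac{951}{2}$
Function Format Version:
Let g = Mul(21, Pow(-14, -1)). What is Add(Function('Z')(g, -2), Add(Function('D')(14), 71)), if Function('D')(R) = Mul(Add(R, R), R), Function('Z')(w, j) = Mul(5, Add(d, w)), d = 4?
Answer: Rational(951, 2) ≈ 475.50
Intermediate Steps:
g = Rational(-3, 2) (g = Mul(21, Rational(-1, 14)) = Rational(-3, 2) ≈ -1.5000)
Function('Z')(w, j) = Add(20, Mul(5, w)) (Function('Z')(w, j) = Mul(5, Add(4, w)) = Add(20, Mul(5, w)))
Function('D')(R) = Mul(2, Pow(R, 2)) (Function('D')(R) = Mul(Mul(2, R), R) = Mul(2, Pow(R, 2)))
Add(Function('Z')(g, -2), Add(Function('D')(14), 71)) = Add(Add(20, Mul(5, Rational(-3, 2))), Add(Mul(2, Pow(14, 2)), 71)) = Add(Add(20, Rational(-15, 2)), Add(Mul(2, 196), 71)) = Add(Rational(25, 2), Add(392, 71)) = Add(Rational(25, 2), 463) = Rational(951, 2)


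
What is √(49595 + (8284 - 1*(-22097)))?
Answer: 2*√19994 ≈ 282.80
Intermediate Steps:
√(49595 + (8284 - 1*(-22097))) = √(49595 + (8284 + 22097)) = √(49595 + 30381) = √79976 = 2*√19994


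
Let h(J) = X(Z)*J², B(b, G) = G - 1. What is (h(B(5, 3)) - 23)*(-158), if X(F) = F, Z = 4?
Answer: 1106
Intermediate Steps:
B(b, G) = -1 + G
h(J) = 4*J²
(h(B(5, 3)) - 23)*(-158) = (4*(-1 + 3)² - 23)*(-158) = (4*2² - 23)*(-158) = (4*4 - 23)*(-158) = (16 - 23)*(-158) = -7*(-158) = 1106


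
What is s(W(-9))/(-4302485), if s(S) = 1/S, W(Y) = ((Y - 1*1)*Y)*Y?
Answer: 1/3485012850 ≈ 2.8694e-10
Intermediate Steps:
W(Y) = Y²*(-1 + Y) (W(Y) = ((Y - 1)*Y)*Y = ((-1 + Y)*Y)*Y = (Y*(-1 + Y))*Y = Y²*(-1 + Y))
s(W(-9))/(-4302485) = 1/(((-9)²*(-1 - 9))*(-4302485)) = -1/4302485/(81*(-10)) = -1/4302485/(-810) = -1/810*(-1/4302485) = 1/3485012850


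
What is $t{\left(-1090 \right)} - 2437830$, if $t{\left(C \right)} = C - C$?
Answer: $-2437830$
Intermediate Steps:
$t{\left(C \right)} = 0$
$t{\left(-1090 \right)} - 2437830 = 0 - 2437830 = -2437830$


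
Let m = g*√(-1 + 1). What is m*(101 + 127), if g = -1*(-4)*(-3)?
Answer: 0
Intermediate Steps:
g = -12 (g = 4*(-3) = -12)
m = 0 (m = -12*√(-1 + 1) = -12*√0 = -12*0 = 0)
m*(101 + 127) = 0*(101 + 127) = 0*228 = 0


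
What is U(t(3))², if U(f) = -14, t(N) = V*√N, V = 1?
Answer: 196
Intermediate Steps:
t(N) = √N (t(N) = 1*√N = √N)
U(t(3))² = (-14)² = 196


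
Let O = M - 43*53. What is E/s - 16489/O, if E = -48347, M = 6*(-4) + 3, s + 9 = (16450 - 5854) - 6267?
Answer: -1998281/496800 ≈ -4.0223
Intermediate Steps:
s = 4320 (s = -9 + ((16450 - 5854) - 6267) = -9 + (10596 - 6267) = -9 + 4329 = 4320)
M = -21 (M = -24 + 3 = -21)
O = -2300 (O = -21 - 43*53 = -21 - 2279 = -2300)
E/s - 16489/O = -48347/4320 - 16489/(-2300) = -48347*1/4320 - 16489*(-1/2300) = -48347/4320 + 16489/2300 = -1998281/496800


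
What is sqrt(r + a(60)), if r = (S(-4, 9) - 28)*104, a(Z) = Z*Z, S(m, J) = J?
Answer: 2*sqrt(406) ≈ 40.299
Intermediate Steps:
a(Z) = Z**2
r = -1976 (r = (9 - 28)*104 = -19*104 = -1976)
sqrt(r + a(60)) = sqrt(-1976 + 60**2) = sqrt(-1976 + 3600) = sqrt(1624) = 2*sqrt(406)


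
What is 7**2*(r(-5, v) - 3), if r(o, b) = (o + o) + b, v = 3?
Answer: -490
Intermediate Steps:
r(o, b) = b + 2*o (r(o, b) = 2*o + b = b + 2*o)
7**2*(r(-5, v) - 3) = 7**2*((3 + 2*(-5)) - 3) = 49*((3 - 10) - 3) = 49*(-7 - 3) = 49*(-10) = -490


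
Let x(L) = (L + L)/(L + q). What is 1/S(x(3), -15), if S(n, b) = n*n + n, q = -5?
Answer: 1/6 ≈ 0.16667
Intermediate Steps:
x(L) = 2*L/(-5 + L) (x(L) = (L + L)/(L - 5) = (2*L)/(-5 + L) = 2*L/(-5 + L))
S(n, b) = n + n**2 (S(n, b) = n**2 + n = n + n**2)
1/S(x(3), -15) = 1/((2*3/(-5 + 3))*(1 + 2*3/(-5 + 3))) = 1/((2*3/(-2))*(1 + 2*3/(-2))) = 1/((2*3*(-1/2))*(1 + 2*3*(-1/2))) = 1/(-3*(1 - 3)) = 1/(-3*(-2)) = 1/6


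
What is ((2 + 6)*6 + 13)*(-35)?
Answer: -2135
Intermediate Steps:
((2 + 6)*6 + 13)*(-35) = (8*6 + 13)*(-35) = (48 + 13)*(-35) = 61*(-35) = -2135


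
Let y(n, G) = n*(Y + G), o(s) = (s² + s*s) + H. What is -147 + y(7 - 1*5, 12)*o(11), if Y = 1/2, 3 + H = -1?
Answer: 5803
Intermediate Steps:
H = -4 (H = -3 - 1 = -4)
o(s) = -4 + 2*s² (o(s) = (s² + s*s) - 4 = (s² + s²) - 4 = 2*s² - 4 = -4 + 2*s²)
Y = ½ ≈ 0.50000
y(n, G) = n*(½ + G)
-147 + y(7 - 1*5, 12)*o(11) = -147 + ((7 - 1*5)*(½ + 12))*(-4 + 2*11²) = -147 + ((7 - 5)*(25/2))*(-4 + 2*121) = -147 + (2*(25/2))*(-4 + 242) = -147 + 25*238 = -147 + 5950 = 5803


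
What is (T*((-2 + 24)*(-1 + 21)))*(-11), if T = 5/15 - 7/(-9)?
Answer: -48400/9 ≈ -5377.8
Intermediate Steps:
T = 10/9 (T = 5*(1/15) - 7*(-1/9) = 1/3 + 7/9 = 10/9 ≈ 1.1111)
(T*((-2 + 24)*(-1 + 21)))*(-11) = (10*((-2 + 24)*(-1 + 21))/9)*(-11) = (10*(22*20)/9)*(-11) = ((10/9)*440)*(-11) = (4400/9)*(-11) = -48400/9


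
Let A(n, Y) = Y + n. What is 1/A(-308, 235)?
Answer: -1/73 ≈ -0.013699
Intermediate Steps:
1/A(-308, 235) = 1/(235 - 308) = 1/(-73) = -1/73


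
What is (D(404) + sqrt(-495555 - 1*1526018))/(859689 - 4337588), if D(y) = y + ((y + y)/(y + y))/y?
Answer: -163217/1405071196 - I*sqrt(2021573)/3477899 ≈ -0.00011616 - 0.00040882*I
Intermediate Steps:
D(y) = y + 1/y (D(y) = y + ((2*y)/((2*y)))/y = y + ((2*y)*(1/(2*y)))/y = y + 1/y)
(D(404) + sqrt(-495555 - 1*1526018))/(859689 - 4337588) = ((404 + 1/404) + sqrt(-495555 - 1*1526018))/(859689 - 4337588) = ((404 + 1/404) + sqrt(-495555 - 1526018))/(-3477899) = (163217/404 + sqrt(-2021573))*(-1/3477899) = (163217/404 + I*sqrt(2021573))*(-1/3477899) = -163217/1405071196 - I*sqrt(2021573)/3477899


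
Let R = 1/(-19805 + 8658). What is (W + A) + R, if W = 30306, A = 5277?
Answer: 396643700/11147 ≈ 35583.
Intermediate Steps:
R = -1/11147 (R = 1/(-11147) = -1/11147 ≈ -8.9710e-5)
(W + A) + R = (30306 + 5277) - 1/11147 = 35583 - 1/11147 = 396643700/11147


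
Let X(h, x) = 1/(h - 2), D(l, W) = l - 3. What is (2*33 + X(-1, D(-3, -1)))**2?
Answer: 38809/9 ≈ 4312.1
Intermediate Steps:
D(l, W) = -3 + l
X(h, x) = 1/(-2 + h)
(2*33 + X(-1, D(-3, -1)))**2 = (2*33 + 1/(-2 - 1))**2 = (66 + 1/(-3))**2 = (66 - 1/3)**2 = (197/3)**2 = 38809/9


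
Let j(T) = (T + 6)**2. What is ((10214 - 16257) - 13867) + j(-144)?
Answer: -866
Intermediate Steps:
j(T) = (6 + T)**2
((10214 - 16257) - 13867) + j(-144) = ((10214 - 16257) - 13867) + (6 - 144)**2 = (-6043 - 13867) + (-138)**2 = -19910 + 19044 = -866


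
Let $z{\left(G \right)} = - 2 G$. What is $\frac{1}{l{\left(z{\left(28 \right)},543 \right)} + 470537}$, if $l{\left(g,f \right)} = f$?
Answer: $\frac{1}{471080} \approx 2.1228 \cdot 10^{-6}$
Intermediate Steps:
$\frac{1}{l{\left(z{\left(28 \right)},543 \right)} + 470537} = \frac{1}{543 + 470537} = \frac{1}{471080}$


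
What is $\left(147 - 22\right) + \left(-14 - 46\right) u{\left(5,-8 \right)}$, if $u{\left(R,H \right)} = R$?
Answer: $-175$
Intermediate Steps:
$\left(147 - 22\right) + \left(-14 - 46\right) u{\left(5,-8 \right)} = \left(147 - 22\right) + \left(-14 - 46\right) 5 = 125 - 300 = -175$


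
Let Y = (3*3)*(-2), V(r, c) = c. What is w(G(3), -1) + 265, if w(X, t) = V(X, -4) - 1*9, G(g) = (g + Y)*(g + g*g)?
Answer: 252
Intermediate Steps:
Y = -18 (Y = 9*(-2) = -18)
G(g) = (-18 + g)*(g + g²) (G(g) = (g - 18)*(g + g*g) = (-18 + g)*(g + g²))
w(X, t) = -13 (w(X, t) = -4 - 1*9 = -4 - 9 = -13)
w(G(3), -1) + 265 = -13 + 265 = 252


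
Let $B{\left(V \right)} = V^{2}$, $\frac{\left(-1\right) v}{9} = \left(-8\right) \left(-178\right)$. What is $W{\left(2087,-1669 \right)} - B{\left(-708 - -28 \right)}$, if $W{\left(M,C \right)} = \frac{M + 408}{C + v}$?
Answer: $- \frac{1339573299}{2897} \approx -4.624 \cdot 10^{5}$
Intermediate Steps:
$v = -12816$ ($v = - 9 \left(\left(-8\right) \left(-178\right)\right) = \left(-9\right) 1424 = -12816$)
$W{\left(M,C \right)} = \frac{408 + M}{-12816 + C}$ ($W{\left(M,C \right)} = \frac{M + 408}{C - 12816} = \frac{408 + M}{-12816 + C}$)
$W{\left(2087,-1669 \right)} - B{\left(-708 - -28 \right)} = \frac{408 + 2087}{-12816 - 1669} - \left(-708 - -28\right)^{2} = \frac{1}{-14485} \cdot 2495 - \left(-708 + 28\right)^{2} = \left(- \frac{1}{14485}\right) 2495 - \left(-680\right)^{2} = - \frac{499}{2897} - 462400 = - \frac{1339573299}{2897}$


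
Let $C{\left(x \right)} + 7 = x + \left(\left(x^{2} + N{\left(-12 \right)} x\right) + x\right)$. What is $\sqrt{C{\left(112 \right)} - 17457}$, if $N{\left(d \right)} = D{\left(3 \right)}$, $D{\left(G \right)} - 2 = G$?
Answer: $2 i \sqrt{1034} \approx 64.312 i$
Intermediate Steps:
$D{\left(G \right)} = 2 + G$
$N{\left(d \right)} = 5$ ($N{\left(d \right)} = 2 + 3 = 5$)
$C{\left(x \right)} = -7 + x^{2} + 7 x$ ($C{\left(x \right)} = -7 + \left(x + \left(\left(x^{2} + 5 x\right) + x\right)\right) = -7 + \left(x + \left(x^{2} + 6 x\right)\right) = -7 + \left(x^{2} + 7 x\right) = -7 + x^{2} + 7 x$)
$\sqrt{C{\left(112 \right)} - 17457} = \sqrt{\left(-7 + 112^{2} + 7 \cdot 112\right) - 17457} = \sqrt{\left(-7 + 12544 + 784\right) - 17457} = \sqrt{13321 - 17457} = \sqrt{-4136} = 2 i \sqrt{1034}$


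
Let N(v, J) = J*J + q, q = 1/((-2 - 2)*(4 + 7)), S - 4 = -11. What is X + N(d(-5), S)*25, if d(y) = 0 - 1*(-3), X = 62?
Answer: 56603/44 ≈ 1286.4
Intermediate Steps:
S = -7 (S = 4 - 11 = -7)
q = -1/44 (q = 1/(-4*11) = 1/(-44) = -1/44 ≈ -0.022727)
d(y) = 3 (d(y) = 0 + 3 = 3)
N(v, J) = -1/44 + J**2 (N(v, J) = J*J - 1/44 = J**2 - 1/44 = -1/44 + J**2)
X + N(d(-5), S)*25 = 62 + (-1/44 + (-7)**2)*25 = 62 + (-1/44 + 49)*25 = 62 + (2155/44)*25 = 62 + 53875/44 = 56603/44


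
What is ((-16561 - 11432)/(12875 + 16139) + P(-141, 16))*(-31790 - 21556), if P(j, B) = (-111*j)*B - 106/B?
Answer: -775154680936869/58028 ≈ -1.3358e+10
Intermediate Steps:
P(j, B) = -106/B - 111*B*j (P(j, B) = -111*B*j - 106/B = -106/B - 111*B*j)
((-16561 - 11432)/(12875 + 16139) + P(-141, 16))*(-31790 - 21556) = ((-16561 - 11432)/(12875 + 16139) + (-106/16 - 111*16*(-141)))*(-31790 - 21556) = (-27993/29014 + (-106*1/16 + 250416))*(-53346) = (-27993*1/29014 + (-53/8 + 250416))*(-53346) = (-27993/29014 + 2003275/8)*(-53346) = (29061398453/116056)*(-53346) = -775154680936869/58028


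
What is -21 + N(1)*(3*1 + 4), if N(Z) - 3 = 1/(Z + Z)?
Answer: 7/2 ≈ 3.5000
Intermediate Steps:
N(Z) = 3 + 1/(2*Z) (N(Z) = 3 + 1/(Z + Z) = 3 + 1/(2*Z))
-21 + N(1)*(3*1 + 4) = -21 + (3 + (½)/1)*(3*1 + 4) = -21 + (3 + (½)*1)*(3 + 4) = -21 + (3 + ½)*7 = -21 + (7/2)*7 = -21 + 49/2 = 7/2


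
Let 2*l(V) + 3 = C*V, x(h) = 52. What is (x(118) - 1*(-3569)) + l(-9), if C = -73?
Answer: 3948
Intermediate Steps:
l(V) = -3/2 - 73*V/2 (l(V) = -3/2 + (-73*V)/2 = -3/2 - 73*V/2)
(x(118) - 1*(-3569)) + l(-9) = (52 - 1*(-3569)) + (-3/2 - 73/2*(-9)) = (52 + 3569) + (-3/2 + 657/2) = 3621 + 327 = 3948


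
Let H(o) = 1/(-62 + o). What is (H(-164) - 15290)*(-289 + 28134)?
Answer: -96219539145/226 ≈ -4.2575e+8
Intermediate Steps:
(H(-164) - 15290)*(-289 + 28134) = (1/(-62 - 164) - 15290)*(-289 + 28134) = (1/(-226) - 15290)*27845 = (-1/226 - 15290)*27845 = -3455541/226*27845 = -96219539145/226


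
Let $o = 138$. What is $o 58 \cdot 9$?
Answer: $72036$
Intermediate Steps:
$o 58 \cdot 9 = 138 \cdot 58 \cdot 9 = 138 \cdot 522 = 72036$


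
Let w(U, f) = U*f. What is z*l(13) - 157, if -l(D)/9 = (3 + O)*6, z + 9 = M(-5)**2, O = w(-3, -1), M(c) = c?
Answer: -5341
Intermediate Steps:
O = 3 (O = -3*(-1) = 3)
z = 16 (z = -9 + (-5)**2 = -9 + 25 = 16)
l(D) = -324 (l(D) = -9*(3 + 3)*6 = -54*6 = -9*36 = -324)
z*l(13) - 157 = 16*(-324) - 157 = -5184 - 157 = -5341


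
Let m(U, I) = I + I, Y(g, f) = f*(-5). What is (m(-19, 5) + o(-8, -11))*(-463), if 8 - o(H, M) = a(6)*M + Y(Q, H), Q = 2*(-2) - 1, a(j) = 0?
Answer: 10186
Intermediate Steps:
Q = -5 (Q = -4 - 1 = -5)
Y(g, f) = -5*f
o(H, M) = 8 + 5*H (o(H, M) = 8 - (0*M - 5*H) = 8 - (0 - 5*H) = 8 - (-5)*H = 8 + 5*H)
m(U, I) = 2*I
(m(-19, 5) + o(-8, -11))*(-463) = (2*5 + (8 + 5*(-8)))*(-463) = (10 + (8 - 40))*(-463) = (10 - 32)*(-463) = -22*(-463) = 10186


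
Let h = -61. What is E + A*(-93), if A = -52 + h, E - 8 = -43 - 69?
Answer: 10405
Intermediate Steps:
E = -104 (E = 8 + (-43 - 69) = 8 - 112 = -104)
A = -113 (A = -52 - 61 = -113)
E + A*(-93) = -104 - 113*(-93) = -104 + 10509 = 10405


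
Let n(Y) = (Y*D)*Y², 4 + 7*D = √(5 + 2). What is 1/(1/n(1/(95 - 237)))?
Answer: 1/5010754 - √7/20043016 ≈ 6.7567e-8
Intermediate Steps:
D = -4/7 + √7/7 (D = -4/7 + √(5 + 2)/7 = -4/7 + √7/7 ≈ -0.19346)
n(Y) = Y³*(-4/7 + √7/7) (n(Y) = (Y*(-4/7 + √7/7))*Y² = Y³*(-4/7 + √7/7))
1/(1/n(1/(95 - 237))) = 1/(1/((1/(95 - 237))³*(-4 + √7)/7)) = 1/(1/((1/(-142))³*(-4 + √7)/7)) = 1/(1/((-1/142)³*(-4 + √7)/7)) = 1/(1/((⅐)*(-1/2863288)*(-4 + √7))) = 1/(1/(1/5010754 - √7/20043016)) = 1/5010754 - √7/20043016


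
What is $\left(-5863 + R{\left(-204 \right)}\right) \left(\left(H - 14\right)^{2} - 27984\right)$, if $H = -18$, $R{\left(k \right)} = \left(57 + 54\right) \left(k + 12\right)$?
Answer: $732638000$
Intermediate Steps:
$R{\left(k \right)} = 1332 + 111 k$ ($R{\left(k \right)} = 111 \left(12 + k\right) = 1332 + 111 k$)
$\left(-5863 + R{\left(-204 \right)}\right) \left(\left(H - 14\right)^{2} - 27984\right) = \left(-5863 + \left(1332 + 111 \left(-204\right)\right)\right) \left(\left(-18 - 14\right)^{2} - 27984\right) = \left(-5863 + \left(1332 - 22644\right)\right) \left(\left(-32\right)^{2} - 27984\right) = \left(-5863 - 21312\right) \left(1024 - 27984\right) = \left(-27175\right) \left(-26960\right) = 732638000$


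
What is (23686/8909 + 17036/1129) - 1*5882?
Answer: -58984175984/10058261 ≈ -5864.3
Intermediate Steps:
(23686/8909 + 17036/1129) - 1*5882 = (23686*(1/8909) + 17036*(1/1129)) - 5882 = (23686/8909 + 17036/1129) - 5882 = 178515218/10058261 - 5882 = -58984175984/10058261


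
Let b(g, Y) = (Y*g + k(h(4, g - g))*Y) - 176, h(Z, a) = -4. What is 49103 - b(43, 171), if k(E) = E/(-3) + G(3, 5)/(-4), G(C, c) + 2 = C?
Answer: 166963/4 ≈ 41741.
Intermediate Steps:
G(C, c) = -2 + C
k(E) = -1/4 - E/3 (k(E) = E/(-3) + (-2 + 3)/(-4) = E*(-1/3) + 1*(-1/4) = -E/3 - 1/4 = -1/4 - E/3)
b(g, Y) = -176 + 13*Y/12 + Y*g (b(g, Y) = (Y*g + (-1/4 - 1/3*(-4))*Y) - 176 = (Y*g + (-1/4 + 4/3)*Y) - 176 = (Y*g + 13*Y/12) - 176 = (13*Y/12 + Y*g) - 176 = -176 + 13*Y/12 + Y*g)
49103 - b(43, 171) = 49103 - (-176 + (13/12)*171 + 171*43) = 49103 - (-176 + 741/4 + 7353) = 49103 - 1*29449/4 = 49103 - 29449/4 = 166963/4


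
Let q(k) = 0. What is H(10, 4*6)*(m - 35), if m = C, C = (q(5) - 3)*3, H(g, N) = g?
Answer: -440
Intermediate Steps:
C = -9 (C = (0 - 3)*3 = -3*3 = -9)
m = -9
H(10, 4*6)*(m - 35) = 10*(-9 - 35) = 10*(-44) = -440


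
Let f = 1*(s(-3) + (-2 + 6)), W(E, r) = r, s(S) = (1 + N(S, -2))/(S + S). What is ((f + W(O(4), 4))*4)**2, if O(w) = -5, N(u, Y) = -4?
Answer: 1156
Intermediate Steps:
s(S) = -3/(2*S) (s(S) = (1 - 4)/(S + S) = -3*1/(2*S) = -3/(2*S))
f = 9/2 (f = 1*(-3/2/(-3) + (-2 + 6)) = 1*(-3/2*(-1/3) + 4) = 1*(1/2 + 4) = 1*(9/2) = 9/2 ≈ 4.5000)
((f + W(O(4), 4))*4)**2 = ((9/2 + 4)*4)**2 = ((17/2)*4)**2 = 34**2 = 1156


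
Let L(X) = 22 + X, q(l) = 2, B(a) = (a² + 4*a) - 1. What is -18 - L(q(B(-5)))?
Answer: -42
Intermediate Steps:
B(a) = -1 + a² + 4*a
-18 - L(q(B(-5))) = -18 - (22 + 2) = -18 - 1*24 = -18 - 24 = -42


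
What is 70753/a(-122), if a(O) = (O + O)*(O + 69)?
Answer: 70753/12932 ≈ 5.4712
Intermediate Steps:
a(O) = 2*O*(69 + O) (a(O) = (2*O)*(69 + O) = 2*O*(69 + O))
70753/a(-122) = 70753/((2*(-122)*(69 - 122))) = 70753/((2*(-122)*(-53))) = 70753/12932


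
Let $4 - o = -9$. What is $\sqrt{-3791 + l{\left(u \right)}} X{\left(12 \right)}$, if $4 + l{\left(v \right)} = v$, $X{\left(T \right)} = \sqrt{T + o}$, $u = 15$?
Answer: $30 i \sqrt{105} \approx 307.41 i$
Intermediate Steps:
$o = 13$ ($o = 4 - -9 = 4 + 9 = 13$)
$X{\left(T \right)} = \sqrt{13 + T}$ ($X{\left(T \right)} = \sqrt{T + 13} = \sqrt{13 + T}$)
$l{\left(v \right)} = -4 + v$
$\sqrt{-3791 + l{\left(u \right)}} X{\left(12 \right)} = \sqrt{-3791 + \left(-4 + 15\right)} \sqrt{13 + 12} = \sqrt{-3791 + 11} \sqrt{25} = \sqrt{-3780} \cdot 5 = 6 i \sqrt{105} \cdot 5 = 30 i \sqrt{105}$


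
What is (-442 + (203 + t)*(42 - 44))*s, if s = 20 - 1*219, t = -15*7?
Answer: 126962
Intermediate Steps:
t = -105
s = -199 (s = 20 - 219 = -199)
(-442 + (203 + t)*(42 - 44))*s = (-442 + (203 - 105)*(42 - 44))*(-199) = (-442 + 98*(-2))*(-199) = (-442 - 196)*(-199) = -638*(-199) = 126962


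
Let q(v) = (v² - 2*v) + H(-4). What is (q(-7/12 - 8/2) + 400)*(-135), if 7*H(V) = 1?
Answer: -6506385/112 ≈ -58093.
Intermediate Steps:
H(V) = ⅐ (H(V) = (⅐)*1 = ⅐)
q(v) = ⅐ + v² - 2*v (q(v) = (v² - 2*v) + ⅐ = ⅐ + v² - 2*v)
(q(-7/12 - 8/2) + 400)*(-135) = ((⅐ + (-7/12 - 8/2)² - 2*(-7/12 - 8/2)) + 400)*(-135) = ((⅐ + (-7*1/12 - 8*½)² - 2*(-7*1/12 - 8*½)) + 400)*(-135) = ((⅐ + (-7/12 - 4)² - 2*(-7/12 - 4)) + 400)*(-135) = ((⅐ + (-55/12)² - 2*(-55/12)) + 400)*(-135) = ((⅐ + 3025/144 + 55/6) + 400)*(-135) = (30559/1008 + 400)*(-135) = (433759/1008)*(-135) = -6506385/112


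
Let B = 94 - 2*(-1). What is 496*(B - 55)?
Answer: 20336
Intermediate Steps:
B = 96 (B = 94 + 2 = 96)
496*(B - 55) = 496*(96 - 55) = 496*41 = 20336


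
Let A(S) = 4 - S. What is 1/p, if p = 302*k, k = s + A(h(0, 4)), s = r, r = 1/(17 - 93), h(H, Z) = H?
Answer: 38/45753 ≈ 0.00083055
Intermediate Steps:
r = -1/76 (r = 1/(-76) = -1/76 ≈ -0.013158)
s = -1/76 ≈ -0.013158
k = 303/76 (k = -1/76 + (4 - 1*0) = -1/76 + (4 + 0) = -1/76 + 4 = 303/76 ≈ 3.9868)
p = 45753/38 (p = 302*(303/76) = 45753/38 ≈ 1204.0)
1/p = 1/(45753/38) = 38/45753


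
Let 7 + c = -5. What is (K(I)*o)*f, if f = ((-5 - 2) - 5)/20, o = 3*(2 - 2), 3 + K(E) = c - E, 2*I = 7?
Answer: 0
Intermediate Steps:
c = -12 (c = -7 - 5 = -12)
I = 7/2 (I = (1/2)*7 = 7/2 ≈ 3.5000)
K(E) = -15 - E (K(E) = -3 + (-12 - E) = -15 - E)
o = 0 (o = 3*0 = 0)
f = -3/5 (f = (-7 - 5)/20 = (1/20)*(-12) = -3/5 ≈ -0.60000)
(K(I)*o)*f = ((-15 - 1*7/2)*0)*(-3/5) = ((-15 - 7/2)*0)*(-3/5) = -37/2*0*(-3/5) = 0*(-3/5) = 0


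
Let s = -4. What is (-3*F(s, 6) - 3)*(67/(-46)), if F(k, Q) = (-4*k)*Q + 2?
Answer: 19899/46 ≈ 432.59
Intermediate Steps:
F(k, Q) = 2 - 4*Q*k (F(k, Q) = -4*Q*k + 2 = 2 - 4*Q*k)
(-3*F(s, 6) - 3)*(67/(-46)) = (-3*(2 - 4*6*(-4)) - 3)*(67/(-46)) = (-3*(2 + 96) - 3)*(67*(-1/46)) = (-3*98 - 3)*(-67/46) = (-294 - 3)*(-67/46) = -297*(-67/46) = 19899/46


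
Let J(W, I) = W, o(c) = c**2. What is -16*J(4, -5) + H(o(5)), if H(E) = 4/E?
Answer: -1596/25 ≈ -63.840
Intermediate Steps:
-16*J(4, -5) + H(o(5)) = -16*4 + 4/(5**2) = -64 + 4/25 = -1596/25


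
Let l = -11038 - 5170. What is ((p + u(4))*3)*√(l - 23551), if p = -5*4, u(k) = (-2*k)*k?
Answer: -156*I*√39759 ≈ -31106.0*I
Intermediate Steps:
u(k) = -2*k²
p = -20
l = -16208
((p + u(4))*3)*√(l - 23551) = ((-20 - 2*4²)*3)*√(-16208 - 23551) = ((-20 - 2*16)*3)*√(-39759) = ((-20 - 32)*3)*(I*√39759) = (-52*3)*(I*√39759) = -156*I*√39759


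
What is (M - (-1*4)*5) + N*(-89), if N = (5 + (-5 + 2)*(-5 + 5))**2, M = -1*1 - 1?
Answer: -2207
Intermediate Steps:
M = -2 (M = -1 - 1 = -2)
N = 25 (N = (5 - 3*0)**2 = (5 + 0)**2 = 5**2 = 25)
(M - (-1*4)*5) + N*(-89) = (-2 - (-1*4)*5) + 25*(-89) = (-2 - (-4)*5) - 2225 = (-2 - 1*(-20)) - 2225 = (-2 + 20) - 2225 = 18 - 2225 = -2207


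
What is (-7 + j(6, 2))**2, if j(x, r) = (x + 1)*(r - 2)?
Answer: 49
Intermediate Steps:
j(x, r) = (1 + x)*(-2 + r)
(-7 + j(6, 2))**2 = (-7 + (-2 + 2 - 2*6 + 2*6))**2 = (-7 + (-2 + 2 - 12 + 12))**2 = (-7 + 0)**2 = (-7)**2 = 49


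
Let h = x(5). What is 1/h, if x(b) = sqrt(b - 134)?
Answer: -I*sqrt(129)/129 ≈ -0.088045*I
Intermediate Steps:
x(b) = sqrt(-134 + b)
h = I*sqrt(129) (h = sqrt(-134 + 5) = sqrt(-129) = I*sqrt(129) ≈ 11.358*I)
1/h = 1/(I*sqrt(129)) = -I*sqrt(129)/129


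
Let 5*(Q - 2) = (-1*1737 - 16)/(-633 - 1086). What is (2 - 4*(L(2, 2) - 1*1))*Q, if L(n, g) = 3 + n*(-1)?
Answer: 37886/8595 ≈ 4.4079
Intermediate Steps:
L(n, g) = 3 - n
Q = 18943/8595 (Q = 2 + ((-1*1737 - 16)/(-633 - 1086))/5 = 2 + ((-1737 - 16)/(-1719))/5 = 2 + (-1753*(-1/1719))/5 = 2 + (⅕)*(1753/1719) = 2 + 1753/8595 = 18943/8595 ≈ 2.2040)
(2 - 4*(L(2, 2) - 1*1))*Q = (2 - 4*((3 - 1*2) - 1*1))*(18943/8595) = (2 - 4*((3 - 2) - 1))*(18943/8595) = (2 - 4*(1 - 1))*(18943/8595) = (2 - 4*0)*(18943/8595) = (2 + 0)*(18943/8595) = 2*(18943/8595) = 37886/8595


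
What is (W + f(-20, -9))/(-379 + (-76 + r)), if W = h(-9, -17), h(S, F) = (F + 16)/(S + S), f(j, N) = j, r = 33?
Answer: 359/7596 ≈ 0.047262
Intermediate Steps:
h(S, F) = (16 + F)/(2*S) (h(S, F) = (16 + F)/((2*S)) = (16 + F)*(1/(2*S)) = (16 + F)/(2*S))
W = 1/18 (W = (1/2)*(16 - 17)/(-9) = (1/2)*(-1/9)*(-1) = 1/18 ≈ 0.055556)
(W + f(-20, -9))/(-379 + (-76 + r)) = (1/18 - 20)/(-379 + (-76 + 33)) = -359/(18*(-379 - 43)) = -359/18/(-422) = -359/18*(-1/422) = 359/7596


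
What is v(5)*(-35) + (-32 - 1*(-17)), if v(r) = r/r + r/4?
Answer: -375/4 ≈ -93.750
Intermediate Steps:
v(r) = 1 + r/4 (v(r) = 1 + r*(¼) = 1 + r/4)
v(5)*(-35) + (-32 - 1*(-17)) = (1 + (¼)*5)*(-35) + (-32 - 1*(-17)) = (1 + 5/4)*(-35) + (-32 + 17) = (9/4)*(-35) - 15 = -315/4 - 15 = -375/4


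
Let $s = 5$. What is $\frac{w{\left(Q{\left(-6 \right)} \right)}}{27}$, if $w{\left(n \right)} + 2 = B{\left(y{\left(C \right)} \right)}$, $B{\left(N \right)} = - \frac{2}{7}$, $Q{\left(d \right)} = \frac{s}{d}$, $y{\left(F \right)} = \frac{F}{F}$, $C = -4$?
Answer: $- \frac{16}{189} \approx -0.084656$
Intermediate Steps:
$y{\left(F \right)} = 1$
$Q{\left(d \right)} = \frac{5}{d}$
$B{\left(N \right)} = - \frac{2}{7}$ ($B{\left(N \right)} = \left(-2\right) \frac{1}{7} = - \frac{2}{7}$)
$w{\left(n \right)} = - \frac{16}{7}$ ($w{\left(n \right)} = -2 - \frac{2}{7} = - \frac{16}{7}$)
$\frac{w{\left(Q{\left(-6 \right)} \right)}}{27} = - \frac{16}{7 \cdot 27} = \left(- \frac{16}{7}\right) \frac{1}{27} = - \frac{16}{189}$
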